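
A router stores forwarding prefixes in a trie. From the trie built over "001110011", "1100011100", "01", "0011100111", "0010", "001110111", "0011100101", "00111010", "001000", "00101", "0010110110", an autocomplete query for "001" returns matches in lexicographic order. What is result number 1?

Filter for "001…" and sort: "0010", "001000", "00101", "0010110110", "0011100101", "001110011", "0011100111", "00111010", "001110111"
Position 1: 0010

0010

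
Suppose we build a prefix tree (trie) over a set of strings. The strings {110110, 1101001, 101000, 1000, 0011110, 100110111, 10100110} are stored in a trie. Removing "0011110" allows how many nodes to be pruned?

7

A node on "0011110"'s path can go only if nothing else ends at it or branches off below it.
No other word shares any prefix with "0011110", so all 7 of its nodes go.
Nodes removed: 7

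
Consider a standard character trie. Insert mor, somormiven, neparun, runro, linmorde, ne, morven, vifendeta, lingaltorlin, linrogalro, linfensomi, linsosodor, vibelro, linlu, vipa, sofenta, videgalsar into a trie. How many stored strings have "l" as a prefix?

Traverse to the node for "l", then collect every word in that subtree.
Words under "l": linfensomi, lingaltorlin, linlu, linmorde, linrogalro, linsosodor
Count: 6

6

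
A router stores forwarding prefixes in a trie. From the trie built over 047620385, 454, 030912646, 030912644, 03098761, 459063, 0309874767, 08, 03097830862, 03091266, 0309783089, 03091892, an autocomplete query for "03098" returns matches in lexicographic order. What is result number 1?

0309874767

Words with prefix "03098", in lexicographic order: "0309874767", "03098761"
The 1st is 0309874767.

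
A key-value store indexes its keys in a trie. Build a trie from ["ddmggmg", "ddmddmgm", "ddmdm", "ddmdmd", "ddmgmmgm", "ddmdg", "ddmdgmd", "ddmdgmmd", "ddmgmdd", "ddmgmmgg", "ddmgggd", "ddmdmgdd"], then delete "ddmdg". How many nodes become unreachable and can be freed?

0

A node on "ddmdg"'s path can go only if nothing else ends at it or branches off below it.
Every node on "ddmdg" is still needed (e.g. by "ddmdgmd"), so nothing is freed.
Nodes removed: 0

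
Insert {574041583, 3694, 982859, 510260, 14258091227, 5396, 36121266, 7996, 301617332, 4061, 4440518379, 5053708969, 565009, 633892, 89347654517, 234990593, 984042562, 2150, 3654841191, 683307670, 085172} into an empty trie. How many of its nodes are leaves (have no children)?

Leaves are exactly the stored words that no other stored word extends.
Those words: "085172", "14258091227", "2150", "234990593", "301617332", "36121266", "3654841191", "3694", "4061", "4440518379", "5053708969", "510260", "5396", "565009", "574041583", "633892", "683307670", "7996", "89347654517", "982859", "984042562"
Leaf count: 21

21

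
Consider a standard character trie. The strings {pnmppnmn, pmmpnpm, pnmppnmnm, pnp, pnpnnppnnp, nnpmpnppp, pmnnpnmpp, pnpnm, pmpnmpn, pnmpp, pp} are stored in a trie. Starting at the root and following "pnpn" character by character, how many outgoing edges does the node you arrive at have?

2

Walk "pnpn" from the root, arriving at one node.
Distinct next characters after "pnpn": m, n.
That node has 2 child edges.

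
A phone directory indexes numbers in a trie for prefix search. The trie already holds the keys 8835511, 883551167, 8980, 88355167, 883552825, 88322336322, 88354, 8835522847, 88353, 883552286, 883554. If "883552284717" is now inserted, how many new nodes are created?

2

The longest prefix of "883552284717" already in the trie is "8835522847" (length 10).
So 12 − 10 = 2 new nodes.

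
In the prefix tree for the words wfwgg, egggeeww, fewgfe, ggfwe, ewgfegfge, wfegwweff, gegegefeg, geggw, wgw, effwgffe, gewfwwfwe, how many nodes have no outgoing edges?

11

Leaves are exactly the stored words that no other stored word extends.
Those words: "effwgffe", "egggeeww", "ewgfegfge", "fewgfe", "gegegefeg", "geggw", "gewfwwfwe", "ggfwe", "wfegwweff", "wfwgg", "wgw"
Leaf count: 11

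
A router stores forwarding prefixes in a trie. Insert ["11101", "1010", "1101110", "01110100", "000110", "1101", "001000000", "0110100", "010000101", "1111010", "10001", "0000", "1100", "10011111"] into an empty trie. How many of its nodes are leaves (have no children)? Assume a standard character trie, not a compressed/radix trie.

13

A leaf is a node with no children — equivalently, the end of a word that is not a proper prefix of any other stored word.
Those words: "0000", "000110", "001000000", "010000101", "0110100", "01110100", "10001", "10011111", "1010", "1100", "1101110", "11101", "1111010"
Leaf count: 13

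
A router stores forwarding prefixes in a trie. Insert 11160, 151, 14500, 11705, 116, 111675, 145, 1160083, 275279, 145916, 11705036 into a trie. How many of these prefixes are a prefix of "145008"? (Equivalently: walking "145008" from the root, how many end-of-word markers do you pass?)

2

Walk "145008" from the root; an end-of-word marker is hit whenever a stored word is a prefix of "145008".
Prefixes of the query that are stored words: "145", "14500"
Count: 2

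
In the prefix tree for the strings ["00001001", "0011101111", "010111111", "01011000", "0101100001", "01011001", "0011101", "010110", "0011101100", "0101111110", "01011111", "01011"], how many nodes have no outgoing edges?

6

Leaves are exactly the stored words that no other stored word extends.
Those words: "00001001", "0011101100", "0011101111", "0101100001", "01011001", "0101111110"
Leaf count: 6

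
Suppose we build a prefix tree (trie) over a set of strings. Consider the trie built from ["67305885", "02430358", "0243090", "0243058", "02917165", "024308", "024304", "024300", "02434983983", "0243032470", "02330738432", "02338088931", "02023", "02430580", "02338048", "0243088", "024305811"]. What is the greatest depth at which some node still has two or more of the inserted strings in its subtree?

7

The deepest shared node is where two words last agree before diverging.
e.g. "0243058" and "02430580" share the prefix "0243058" of length 7; no pair shares a longer one.
Longest shared-prefix length: 7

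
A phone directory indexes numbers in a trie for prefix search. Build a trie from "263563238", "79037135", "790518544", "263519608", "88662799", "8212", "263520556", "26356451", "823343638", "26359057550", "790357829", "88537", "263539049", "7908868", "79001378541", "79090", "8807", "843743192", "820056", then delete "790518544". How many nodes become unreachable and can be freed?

6

A node on "790518544"'s path can go only if nothing else ends at it or branches off below it.
The suffix "518544" (6 nodes) is used only by "790518544"; the node for "790" still has the child "3", so pruning stops there.
Nodes removed: 6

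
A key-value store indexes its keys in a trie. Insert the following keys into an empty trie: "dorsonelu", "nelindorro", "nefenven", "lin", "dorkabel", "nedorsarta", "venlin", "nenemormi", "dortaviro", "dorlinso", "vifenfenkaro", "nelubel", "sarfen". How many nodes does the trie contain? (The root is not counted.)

Count nodes per top-level branch (shared prefixes stored once):
  'd'-branch (dorkabel, dorlinso, dorsonelu, dortaviro): 25 nodes
  'l'-branch (lin): 3 nodes
  'n'-branch (nedorsarta, nefenven, nelindorro, nelubel, nenemormi): 35 nodes
  's'-branch (sarfen): 6 nodes
  'v'-branch (venlin, vifenfenkaro): 17 nodes
Sum: 86

86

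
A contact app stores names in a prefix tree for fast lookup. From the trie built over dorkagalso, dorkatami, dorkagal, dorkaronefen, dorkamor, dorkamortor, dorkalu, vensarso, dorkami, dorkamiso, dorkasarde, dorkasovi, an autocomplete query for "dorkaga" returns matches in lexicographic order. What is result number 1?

Words with prefix "dorkaga", in lexicographic order: "dorkagal", "dorkagalso"
The 1st is dorkagal.

dorkagal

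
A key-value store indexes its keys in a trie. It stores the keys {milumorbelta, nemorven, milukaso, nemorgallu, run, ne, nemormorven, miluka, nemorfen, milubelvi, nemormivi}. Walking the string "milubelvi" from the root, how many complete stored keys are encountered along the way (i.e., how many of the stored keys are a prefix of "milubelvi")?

Traverse "milubelvi" character by character; count nodes along the way that are marked as word ends.
Prefixes of the query that are stored words: "milubelvi"
Count: 1

1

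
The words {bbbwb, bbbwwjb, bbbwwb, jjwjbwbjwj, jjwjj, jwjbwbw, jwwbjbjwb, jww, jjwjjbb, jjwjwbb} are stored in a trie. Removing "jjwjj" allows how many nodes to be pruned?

0

After clearing the end-marker at "jjwjj", prune upward until reaching a node still needed by another word.
Every node on "jjwjj" is still needed (e.g. by "jjwjjbb"), so nothing is freed.
Nodes removed: 0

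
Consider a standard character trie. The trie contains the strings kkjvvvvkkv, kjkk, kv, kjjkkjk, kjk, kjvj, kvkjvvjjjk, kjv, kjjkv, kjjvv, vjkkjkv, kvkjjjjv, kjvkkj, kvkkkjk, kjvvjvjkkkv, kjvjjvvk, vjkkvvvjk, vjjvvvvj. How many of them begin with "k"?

15

Traverse to the node for "k", then collect every word in that subtree.
Words under "k": kjjkkjk, kjjkv, kjjvv, kjk, kjkk, kjv, kjvj, kjvjjvvk, kjvkkj, kjvvjvjkkkv, kkjvvvvkkv, kv, kvkjjjjv, kvkjvvjjjk, kvkkkjk
Count: 15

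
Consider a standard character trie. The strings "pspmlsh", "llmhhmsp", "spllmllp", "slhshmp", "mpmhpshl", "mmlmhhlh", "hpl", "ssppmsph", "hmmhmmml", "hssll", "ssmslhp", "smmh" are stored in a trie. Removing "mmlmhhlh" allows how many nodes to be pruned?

Walk "mmlmhhlh" from the leaf back toward the root, removing each node that no remaining word uses.
The suffix "mlmhhlh" (7 nodes) is used only by "mmlmhhlh"; the node for "m" still has the child "p", so pruning stops there.
Nodes removed: 7

7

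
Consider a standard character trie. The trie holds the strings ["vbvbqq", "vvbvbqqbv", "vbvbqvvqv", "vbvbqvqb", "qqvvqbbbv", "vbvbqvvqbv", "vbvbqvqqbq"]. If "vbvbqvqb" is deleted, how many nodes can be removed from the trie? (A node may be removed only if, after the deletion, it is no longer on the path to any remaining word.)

1

Walk "vbvbqvqb" from the leaf back toward the root, removing each node that no remaining word uses.
The suffix "b" (1 node) is used only by "vbvbqvqb"; the node for "vbvbqvq" still has the child "q", so pruning stops there.
Nodes removed: 1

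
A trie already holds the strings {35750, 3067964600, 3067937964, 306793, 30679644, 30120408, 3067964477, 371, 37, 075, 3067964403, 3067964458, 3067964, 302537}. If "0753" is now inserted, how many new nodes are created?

1

"075" is already a path in the trie; the remaining "3" must be added.
So 4 − 3 = 1 new nodes.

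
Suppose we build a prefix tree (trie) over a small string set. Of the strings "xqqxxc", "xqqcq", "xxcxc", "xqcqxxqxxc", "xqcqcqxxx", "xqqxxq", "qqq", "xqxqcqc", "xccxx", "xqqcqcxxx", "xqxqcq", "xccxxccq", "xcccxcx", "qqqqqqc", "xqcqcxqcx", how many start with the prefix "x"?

13

Traverse to the node for "x", then collect every word in that subtree.
Matches: "xcccxcx", "xccxx", "xccxxccq", "xqcqcqxxx", "xqcqcxqcx", "xqcqxxqxxc", "xqqcq", "xqqcqcxxx", "xqqxxc", "xqqxxq", "xqxqcq", "xqxqcqc", "xxcxc"
Count: 13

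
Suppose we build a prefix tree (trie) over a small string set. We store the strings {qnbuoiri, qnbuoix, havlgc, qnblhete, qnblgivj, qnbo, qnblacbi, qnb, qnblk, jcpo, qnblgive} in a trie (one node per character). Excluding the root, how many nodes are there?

Trace insertions, counting only characters that open a new branch:
  "qnbuoiri" → 8 new (q, n, b, u, o, i, r, i)
  "qnbuoix" → prefix "qnbuoi" already present; 1 new (x)
  "havlgc" → 6 new (h, a, v, l, g, c)
  "qnblhete" → prefix "qnb" already present; 5 new (l, h, e, t, e)
  "qnblgivj" → prefix "qnbl" already present; 4 new (g, i, v, j)
  "qnbo" → prefix "qnb" already present; 1 new (o)
  "qnblacbi" → prefix "qnbl" already present; 4 new (a, c, b, i)
  "qnb" → prefix "qnb" already present; 0 new (none)
  "qnblk" → prefix "qnbl" already present; 1 new (k)
  "jcpo" → 4 new (j, c, p, o)
  "qnblgive" → prefix "qnblgiv" already present; 1 new (e)
Total nodes = 8 + 1 + 6 + 5 + 4 + 1 + 4 + 0 + 1 + 4 + 1 = 35

35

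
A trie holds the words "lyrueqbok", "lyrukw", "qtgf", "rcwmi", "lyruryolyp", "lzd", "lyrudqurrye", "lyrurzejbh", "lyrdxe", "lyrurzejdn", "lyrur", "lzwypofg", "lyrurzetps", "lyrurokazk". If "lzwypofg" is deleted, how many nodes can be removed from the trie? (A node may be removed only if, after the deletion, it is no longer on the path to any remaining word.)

6

Walk "lzwypofg" from the leaf back toward the root, removing each node that no remaining word uses.
The suffix "wypofg" (6 nodes) is used only by "lzwypofg"; the node for "lz" still has the child "d", so pruning stops there.
Nodes removed: 6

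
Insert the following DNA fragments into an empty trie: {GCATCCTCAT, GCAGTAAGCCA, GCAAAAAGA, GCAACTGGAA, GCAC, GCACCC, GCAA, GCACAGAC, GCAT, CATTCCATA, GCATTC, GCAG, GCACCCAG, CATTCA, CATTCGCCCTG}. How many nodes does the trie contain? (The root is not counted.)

57

Count nodes per top-level branch (shared prefixes stored once):
  'C'-branch (CATTCA, CATTCCATA, CATTCGCCCTG): 16 nodes
  'G'-branch (GCAA, GCAAAAAGA, GCAACTGGAA, GCAC, GCACAGAC, GCACCC, GCACCCAG, GCAG, GCAGTAAGCCA, GCAT, GCATCCTCAT, GCATTC): 41 nodes
Sum: 57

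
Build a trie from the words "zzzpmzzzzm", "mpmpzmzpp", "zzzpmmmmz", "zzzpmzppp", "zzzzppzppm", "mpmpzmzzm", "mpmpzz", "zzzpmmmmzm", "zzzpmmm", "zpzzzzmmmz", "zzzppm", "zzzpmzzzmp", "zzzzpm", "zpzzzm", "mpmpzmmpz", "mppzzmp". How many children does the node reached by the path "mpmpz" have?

2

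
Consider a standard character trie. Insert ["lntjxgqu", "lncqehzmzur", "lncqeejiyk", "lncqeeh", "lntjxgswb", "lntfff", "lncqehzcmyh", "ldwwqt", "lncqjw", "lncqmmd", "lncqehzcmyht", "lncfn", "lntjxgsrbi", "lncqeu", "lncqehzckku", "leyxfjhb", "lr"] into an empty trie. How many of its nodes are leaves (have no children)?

A leaf is a node with no children — equivalently, the end of a word that is not a proper prefix of any other stored word.
Those words: "ldwwqt", "leyxfjhb", "lncfn", "lncqeeh", "lncqeejiyk", "lncqehzckku", "lncqehzcmyht", "lncqehzmzur", "lncqeu", "lncqjw", "lncqmmd", "lntfff", "lntjxgqu", "lntjxgsrbi", "lntjxgswb", "lr"
Leaf count: 16

16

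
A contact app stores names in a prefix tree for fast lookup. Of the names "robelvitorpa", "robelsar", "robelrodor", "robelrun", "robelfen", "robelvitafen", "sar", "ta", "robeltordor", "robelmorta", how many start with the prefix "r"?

8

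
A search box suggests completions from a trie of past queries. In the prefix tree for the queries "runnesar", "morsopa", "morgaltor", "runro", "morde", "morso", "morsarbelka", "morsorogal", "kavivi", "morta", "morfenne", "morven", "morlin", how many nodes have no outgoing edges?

A leaf is a node with no children — equivalently, the end of a word that is not a proper prefix of any other stored word.
Those words: "kavivi", "morde", "morfenne", "morgaltor", "morlin", "morsarbelka", "morsopa", "morsorogal", "morta", "morven", "runnesar", "runro"
Leaf count: 12

12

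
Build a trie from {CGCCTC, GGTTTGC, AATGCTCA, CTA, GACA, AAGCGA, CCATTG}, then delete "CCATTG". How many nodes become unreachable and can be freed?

5

After clearing the end-marker at "CCATTG", prune upward until reaching a node still needed by another word.
The suffix "CATTG" (5 nodes) is used only by "CCATTG"; the node for "C" still has the child "G", so pruning stops there.
Nodes removed: 5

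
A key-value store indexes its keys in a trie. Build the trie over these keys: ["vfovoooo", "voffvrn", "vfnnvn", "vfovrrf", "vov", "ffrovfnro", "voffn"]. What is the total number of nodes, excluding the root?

32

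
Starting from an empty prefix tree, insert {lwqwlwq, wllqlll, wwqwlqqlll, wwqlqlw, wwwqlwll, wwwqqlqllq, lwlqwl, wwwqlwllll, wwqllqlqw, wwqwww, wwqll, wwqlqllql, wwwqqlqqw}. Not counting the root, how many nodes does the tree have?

57

Trace insertions, counting only characters that open a new branch:
  "lwqwlwq" → 7 new (l, w, q, w, l, w, q)
  "wllqlll" → 7 new (w, l, l, q, l, l, l)
  "wwqwlqqlll" → prefix "w" already present; 9 new (w, q, w, l, q, q, l, l, l)
  "wwqlqlw" → prefix "wwq" already present; 4 new (l, q, l, w)
  "wwwqlwll" → prefix "ww" already present; 6 new (w, q, l, w, l, l)
  "wwwqqlqllq" → prefix "wwwq" already present; 6 new (q, l, q, l, l, q)
  "lwlqwl" → prefix "lw" already present; 4 new (l, q, w, l)
  "wwwqlwllll" → prefix "wwwqlwll" already present; 2 new (l, l)
  "wwqllqlqw" → prefix "wwql" already present; 5 new (l, q, l, q, w)
  "wwqwww" → prefix "wwqw" already present; 2 new (w, w)
  "wwqll" → prefix "wwqll" already present; 0 new (none)
  "wwqlqllql" → prefix "wwqlql" already present; 3 new (l, q, l)
  "wwwqqlqqw" → prefix "wwwqqlq" already present; 2 new (q, w)
Total nodes = 7 + 7 + 9 + 4 + 6 + 6 + 4 + 2 + 5 + 2 + 0 + 3 + 2 = 57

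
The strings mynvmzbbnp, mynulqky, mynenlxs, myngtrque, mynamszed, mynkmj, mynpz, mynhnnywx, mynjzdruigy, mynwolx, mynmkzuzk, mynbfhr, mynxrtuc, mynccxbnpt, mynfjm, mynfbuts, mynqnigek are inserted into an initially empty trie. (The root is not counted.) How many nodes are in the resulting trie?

90

Trace insertions, counting only characters that open a new branch:
  "mynvmzbbnp" → 10 new (m, y, n, v, m, z, b, b, n, p)
  "mynulqky" → prefix "myn" already present; 5 new (u, l, q, k, y)
  "mynenlxs" → prefix "myn" already present; 5 new (e, n, l, x, s)
  "myngtrque" → prefix "myn" already present; 6 new (g, t, r, q, u, e)
  "mynamszed" → prefix "myn" already present; 6 new (a, m, s, z, e, d)
  "mynkmj" → prefix "myn" already present; 3 new (k, m, j)
  "mynpz" → prefix "myn" already present; 2 new (p, z)
  "mynhnnywx" → prefix "myn" already present; 6 new (h, n, n, y, w, x)
  "mynjzdruigy" → prefix "myn" already present; 8 new (j, z, d, r, u, i, g, y)
  "mynwolx" → prefix "myn" already present; 4 new (w, o, l, x)
  "mynmkzuzk" → prefix "myn" already present; 6 new (m, k, z, u, z, k)
  "mynbfhr" → prefix "myn" already present; 4 new (b, f, h, r)
  "mynxrtuc" → prefix "myn" already present; 5 new (x, r, t, u, c)
  "mynccxbnpt" → prefix "myn" already present; 7 new (c, c, x, b, n, p, t)
  "mynfjm" → prefix "myn" already present; 3 new (f, j, m)
  "mynfbuts" → prefix "mynf" already present; 4 new (b, u, t, s)
  "mynqnigek" → prefix "myn" already present; 6 new (q, n, i, g, e, k)
Total nodes = 10 + 5 + 5 + 6 + 6 + 3 + 2 + 6 + 8 + 4 + 6 + 4 + 5 + 7 + 3 + 4 + 6 = 90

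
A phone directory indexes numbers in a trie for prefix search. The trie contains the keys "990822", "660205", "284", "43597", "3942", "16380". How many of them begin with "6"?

Filter for entries beginning with "6":
Words under "6": 660205
Count: 1

1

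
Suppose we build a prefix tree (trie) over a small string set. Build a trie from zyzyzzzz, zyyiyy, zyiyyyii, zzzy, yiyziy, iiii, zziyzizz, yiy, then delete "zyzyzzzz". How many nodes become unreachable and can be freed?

6

Walk "zyzyzzzz" from the leaf back toward the root, removing each node that no remaining word uses.
The suffix "zyzzzz" (6 nodes) is used only by "zyzyzzzz"; the node for "zy" still has the child "y", so pruning stops there.
Nodes removed: 6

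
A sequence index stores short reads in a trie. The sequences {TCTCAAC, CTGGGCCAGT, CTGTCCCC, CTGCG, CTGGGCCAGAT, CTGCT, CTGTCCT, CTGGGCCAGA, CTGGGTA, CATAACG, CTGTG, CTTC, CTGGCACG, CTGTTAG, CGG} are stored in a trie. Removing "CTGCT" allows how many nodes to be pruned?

1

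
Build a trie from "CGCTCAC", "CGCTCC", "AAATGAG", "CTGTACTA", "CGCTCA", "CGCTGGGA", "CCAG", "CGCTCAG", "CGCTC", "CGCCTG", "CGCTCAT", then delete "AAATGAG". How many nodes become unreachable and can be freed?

Walk "AAATGAG" from the leaf back toward the root, removing each node that no remaining word uses.
No other word shares any prefix with "AAATGAG", so all 7 of its nodes go.
Nodes removed: 7

7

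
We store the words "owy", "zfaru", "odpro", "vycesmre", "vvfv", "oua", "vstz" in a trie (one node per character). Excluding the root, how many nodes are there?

28

Trace insertions, counting only characters that open a new branch:
  "owy" → 3 new (o, w, y)
  "zfaru" → 5 new (z, f, a, r, u)
  "odpro" → prefix "o" already present; 4 new (d, p, r, o)
  "vycesmre" → 8 new (v, y, c, e, s, m, r, e)
  "vvfv" → prefix "v" already present; 3 new (v, f, v)
  "oua" → prefix "o" already present; 2 new (u, a)
  "vstz" → prefix "v" already present; 3 new (s, t, z)
Total nodes = 3 + 5 + 4 + 8 + 3 + 2 + 3 = 28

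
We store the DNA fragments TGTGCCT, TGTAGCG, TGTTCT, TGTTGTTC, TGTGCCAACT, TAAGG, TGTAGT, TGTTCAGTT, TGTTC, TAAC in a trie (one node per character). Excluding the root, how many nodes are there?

Trie structure (* marks end of a word):
(root)
└─ T
   ├─ A
   │  └─ A
   │     ├─ C *
   │     └─ G
   │        └─ G *
   └─ G
      └─ T
         ├─ A
         │  └─ G
         │     ├─ C
         │     │  └─ G *
         │     └─ T *
         ├─ G
         │  └─ C
         │     └─ C
         │        ├─ A
         │        │  └─ A
         │        │     └─ C
         │        │        └─ T *
         │        └─ T *
         └─ T
            ├─ C *
            │  ├─ A
            │  │  └─ G
            │  │     └─ T
            │  │        └─ T *
            │  └─ T *
            └─ G
               └─ T
                  └─ T
                     └─ C *
Counting every labelled node above: 32.

32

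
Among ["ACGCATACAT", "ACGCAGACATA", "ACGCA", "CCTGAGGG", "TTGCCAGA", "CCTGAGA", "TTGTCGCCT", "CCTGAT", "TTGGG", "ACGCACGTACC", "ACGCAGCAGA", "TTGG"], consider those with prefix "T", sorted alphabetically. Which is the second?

TTGG

Words with prefix "T", in lexicographic order: "TTGCCAGA", "TTGG", "TTGGG", "TTGTCGCCT"
Position 2: TTGG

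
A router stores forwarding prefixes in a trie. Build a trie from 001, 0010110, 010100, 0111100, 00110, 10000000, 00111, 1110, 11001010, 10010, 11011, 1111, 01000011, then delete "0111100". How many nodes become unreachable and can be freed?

5

A node on "0111100"'s path can go only if nothing else ends at it or branches off below it.
The suffix "11100" (5 nodes) is used only by "0111100"; the node for "01" still has the child "0", so pruning stops there.
Nodes removed: 5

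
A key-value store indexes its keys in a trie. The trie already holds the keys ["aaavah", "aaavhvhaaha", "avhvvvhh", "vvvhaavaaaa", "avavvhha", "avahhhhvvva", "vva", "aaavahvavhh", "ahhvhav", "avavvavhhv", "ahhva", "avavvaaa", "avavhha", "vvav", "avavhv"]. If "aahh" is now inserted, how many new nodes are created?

2

Walking "aahh" from the root, the first 2 characters ("aa") follow existing edges; "h" is the first miss.
So 4 − 2 = 2 new nodes.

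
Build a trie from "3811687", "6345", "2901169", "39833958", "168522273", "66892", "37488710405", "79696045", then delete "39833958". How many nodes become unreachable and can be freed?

7

A node on "39833958"'s path can go only if nothing else ends at it or branches off below it.
The suffix "9833958" (7 nodes) is used only by "39833958"; the node for "3" still has the child "8", so pruning stops there.
Nodes removed: 7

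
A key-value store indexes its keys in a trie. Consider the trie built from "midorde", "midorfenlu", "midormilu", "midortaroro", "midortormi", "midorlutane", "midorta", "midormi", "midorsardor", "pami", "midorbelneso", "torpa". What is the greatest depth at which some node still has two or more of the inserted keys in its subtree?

The deepest shared node is where two words last agree before diverging.
"midormi" and "midormilu" agree on "midormi" (7 characters) before diverging; nothing deeper is shared.
Longest shared-prefix length: 7

7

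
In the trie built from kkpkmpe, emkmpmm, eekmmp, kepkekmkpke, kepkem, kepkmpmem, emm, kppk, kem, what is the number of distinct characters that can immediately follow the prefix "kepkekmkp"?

Walk "kepkekmkp" from the root, arriving at one node.
Characters that immediately follow "kepkekmkp" among the stored strings: {k}.
That node has 1 child edge.

1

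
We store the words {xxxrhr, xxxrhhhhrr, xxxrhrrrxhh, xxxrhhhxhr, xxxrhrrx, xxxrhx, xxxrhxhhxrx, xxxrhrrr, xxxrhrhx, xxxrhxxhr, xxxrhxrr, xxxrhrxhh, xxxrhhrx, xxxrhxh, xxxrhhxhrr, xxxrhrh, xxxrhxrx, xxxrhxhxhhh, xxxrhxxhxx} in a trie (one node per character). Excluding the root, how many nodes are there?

Trace insertions, counting only characters that open a new branch:
  "xxxrhr" → 6 new (x, x, x, r, h, r)
  "xxxrhhhhrr" → prefix "xxxrh" already present; 5 new (h, h, h, r, r)
  "xxxrhrrrxhh" → prefix "xxxrhr" already present; 5 new (r, r, x, h, h)
  "xxxrhhhxhr" → prefix "xxxrhhh" already present; 3 new (x, h, r)
  "xxxrhrrx" → prefix "xxxrhrr" already present; 1 new (x)
  "xxxrhx" → prefix "xxxrh" already present; 1 new (x)
  "xxxrhxhhxrx" → prefix "xxxrhx" already present; 5 new (h, h, x, r, x)
  "xxxrhrrr" → prefix "xxxrhrrr" already present; 0 new (none)
  "xxxrhrhx" → prefix "xxxrhr" already present; 2 new (h, x)
  "xxxrhxxhr" → prefix "xxxrhx" already present; 3 new (x, h, r)
  "xxxrhxrr" → prefix "xxxrhx" already present; 2 new (r, r)
  "xxxrhrxhh" → prefix "xxxrhr" already present; 3 new (x, h, h)
  "xxxrhhrx" → prefix "xxxrhh" already present; 2 new (r, x)
  "xxxrhxh" → prefix "xxxrhxh" already present; 0 new (none)
  "xxxrhhxhrr" → prefix "xxxrhh" already present; 4 new (x, h, r, r)
  "xxxrhrh" → prefix "xxxrhrh" already present; 0 new (none)
  "xxxrhxrx" → prefix "xxxrhxr" already present; 1 new (x)
  "xxxrhxhxhhh" → prefix "xxxrhxh" already present; 4 new (x, h, h, h)
  "xxxrhxxhxx" → prefix "xxxrhxxh" already present; 2 new (x, x)
Total nodes = 6 + 5 + 5 + 3 + 1 + 1 + 5 + 0 + 2 + 3 + 2 + 3 + 2 + 0 + 4 + 0 + 1 + 4 + 2 = 49

49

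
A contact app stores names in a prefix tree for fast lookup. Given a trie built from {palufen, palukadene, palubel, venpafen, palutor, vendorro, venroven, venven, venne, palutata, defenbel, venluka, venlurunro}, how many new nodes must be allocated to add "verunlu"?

5

Walking "verunlu" from the root, the first 2 characters ("ve") follow existing edges; "r" is the first miss.
So 7 − 2 = 5 new nodes.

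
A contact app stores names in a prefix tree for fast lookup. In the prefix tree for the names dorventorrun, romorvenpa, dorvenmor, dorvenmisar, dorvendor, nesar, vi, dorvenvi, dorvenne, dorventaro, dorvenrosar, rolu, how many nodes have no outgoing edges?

Leaves are exactly the stored words that no other stored word extends.
Those words: "dorvendor", "dorvenmisar", "dorvenmor", "dorvenne", "dorvenrosar", "dorventaro", "dorventorrun", "dorvenvi", "nesar", "rolu", "romorvenpa", "vi"
Leaf count: 12

12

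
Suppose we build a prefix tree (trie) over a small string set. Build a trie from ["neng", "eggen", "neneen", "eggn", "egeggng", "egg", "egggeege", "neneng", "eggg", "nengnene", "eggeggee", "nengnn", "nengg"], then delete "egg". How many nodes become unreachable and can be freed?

0

Walk "egg" from the leaf back toward the root, removing each node that no remaining word uses.
Every node on "egg" is still needed (e.g. by "eggen"), so nothing is freed.
Nodes removed: 0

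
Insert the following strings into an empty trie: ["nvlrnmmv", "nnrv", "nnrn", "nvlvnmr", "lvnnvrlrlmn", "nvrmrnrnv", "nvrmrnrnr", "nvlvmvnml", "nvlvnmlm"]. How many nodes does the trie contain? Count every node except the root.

Count nodes per top-level branch (shared prefixes stored once):
  'l'-branch (lvnnvrlrlmn): 11 nodes
  'n'-branch (nnrn, nnrv, nvlrnmmv, nvlvmvnml, nvlvnmlm, nvlvnmr, nvrmrnrnr, nvrmrnrnv): 31 nodes
Sum: 42

42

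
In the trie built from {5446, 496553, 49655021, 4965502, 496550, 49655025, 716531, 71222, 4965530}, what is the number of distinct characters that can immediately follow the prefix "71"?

2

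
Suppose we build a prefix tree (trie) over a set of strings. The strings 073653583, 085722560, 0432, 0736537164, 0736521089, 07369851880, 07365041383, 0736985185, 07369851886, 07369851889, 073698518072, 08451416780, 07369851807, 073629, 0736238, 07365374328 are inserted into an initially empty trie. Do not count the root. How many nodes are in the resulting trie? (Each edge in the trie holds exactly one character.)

65

For each word, the new-node count is its length minus the longest prefix already in the trie:
  "073653583" → 9 new (0, 7, 3, 6, 5, 3, 5, 8, 3)
  "085722560" → prefix "0" already present; 8 new (8, 5, 7, 2, 2, 5, 6, 0)
  "0432" → prefix "0" already present; 3 new (4, 3, 2)
  "0736537164" → prefix "073653" already present; 4 new (7, 1, 6, 4)
  "0736521089" → prefix "07365" already present; 5 new (2, 1, 0, 8, 9)
  "07369851880" → prefix "0736" already present; 7 new (9, 8, 5, 1, 8, 8, 0)
  "07365041383" → prefix "07365" already present; 6 new (0, 4, 1, 3, 8, 3)
  "0736985185" → prefix "073698518" already present; 1 new (5)
  "07369851886" → prefix "0736985188" already present; 1 new (6)
  "07369851889" → prefix "0736985188" already present; 1 new (9)
  "073698518072" → prefix "073698518" already present; 3 new (0, 7, 2)
  "08451416780" → prefix "08" already present; 9 new (4, 5, 1, 4, 1, 6, 7, 8, 0)
  "07369851807" → prefix "07369851807" already present; 0 new (none)
  "073629" → prefix "0736" already present; 2 new (2, 9)
  "0736238" → prefix "07362" already present; 2 new (3, 8)
  "07365374328" → prefix "0736537" already present; 4 new (4, 3, 2, 8)
Total nodes = 9 + 8 + 3 + 4 + 5 + 7 + 6 + 1 + 1 + 1 + 3 + 9 + 0 + 2 + 2 + 4 = 65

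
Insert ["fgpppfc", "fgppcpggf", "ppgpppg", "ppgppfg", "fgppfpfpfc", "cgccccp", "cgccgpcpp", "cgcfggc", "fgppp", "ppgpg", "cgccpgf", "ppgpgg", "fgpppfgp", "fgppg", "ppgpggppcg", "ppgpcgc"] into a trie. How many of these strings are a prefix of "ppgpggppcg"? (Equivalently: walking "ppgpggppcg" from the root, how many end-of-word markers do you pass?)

Check each prefix of "ppgpggppcg" against the stored set — each match is an end-marker on the path.
Prefixes of the query that are stored words: "ppgpg", "ppgpgg", "ppgpggppcg"
Count: 3

3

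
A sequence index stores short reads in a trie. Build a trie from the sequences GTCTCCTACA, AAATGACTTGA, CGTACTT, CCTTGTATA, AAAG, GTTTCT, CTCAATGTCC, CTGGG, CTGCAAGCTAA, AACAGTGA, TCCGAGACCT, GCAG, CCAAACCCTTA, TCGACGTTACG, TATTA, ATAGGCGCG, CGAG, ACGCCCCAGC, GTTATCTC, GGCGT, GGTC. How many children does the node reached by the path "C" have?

3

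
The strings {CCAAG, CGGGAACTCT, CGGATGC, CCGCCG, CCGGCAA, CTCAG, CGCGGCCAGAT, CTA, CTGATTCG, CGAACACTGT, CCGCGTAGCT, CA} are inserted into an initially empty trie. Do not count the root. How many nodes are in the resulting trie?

Count nodes per top-level branch (shared prefixes stored once):
  'C'-branch (CA, CCAAG, CCGCCG, CCGCGTAGCT, CCGGCAA, CGAACACTGT, CGCGGCCAGAT, CGGATGC, CGGGAACTCT, CTA, CTCAG, CTGATTCG): 61 nodes
Sum: 61

61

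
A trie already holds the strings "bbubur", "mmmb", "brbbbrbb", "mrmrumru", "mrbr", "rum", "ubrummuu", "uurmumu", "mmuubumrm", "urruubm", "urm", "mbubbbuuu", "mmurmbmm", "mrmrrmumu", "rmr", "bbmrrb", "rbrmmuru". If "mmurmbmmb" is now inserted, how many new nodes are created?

1

Walking "mmurmbmmb" from the root, the first 8 characters ("mmurmbmm") follow existing edges; "b" is the first miss.
So 9 − 8 = 1 new nodes.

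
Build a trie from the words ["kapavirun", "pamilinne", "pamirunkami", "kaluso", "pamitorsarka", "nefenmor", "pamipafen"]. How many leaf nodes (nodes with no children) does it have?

Leaves are exactly the stored words that no other stored word extends.
Those words: "kaluso", "kapavirun", "nefenmor", "pamilinne", "pamipafen", "pamirunkami", "pamitorsarka"
Leaf count: 7

7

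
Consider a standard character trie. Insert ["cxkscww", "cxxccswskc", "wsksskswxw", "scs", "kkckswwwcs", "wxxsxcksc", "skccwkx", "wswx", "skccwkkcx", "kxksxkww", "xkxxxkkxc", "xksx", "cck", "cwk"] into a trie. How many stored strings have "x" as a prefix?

2

Traverse to the node for "x", then collect every word in that subtree.
Matches: "xksx", "xkxxxkkxc"
Count: 2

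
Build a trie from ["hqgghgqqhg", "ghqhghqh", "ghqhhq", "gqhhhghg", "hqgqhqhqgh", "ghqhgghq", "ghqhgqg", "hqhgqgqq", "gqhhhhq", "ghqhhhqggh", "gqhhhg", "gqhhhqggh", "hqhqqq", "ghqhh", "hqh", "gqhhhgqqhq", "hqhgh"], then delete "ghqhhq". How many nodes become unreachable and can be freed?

A node on "ghqhhq"'s path can go only if nothing else ends at it or branches off below it.
The suffix "q" (1 node) is used only by "ghqhhq"; the node for "ghqhh" still has the child "h", so pruning stops there.
Nodes removed: 1

1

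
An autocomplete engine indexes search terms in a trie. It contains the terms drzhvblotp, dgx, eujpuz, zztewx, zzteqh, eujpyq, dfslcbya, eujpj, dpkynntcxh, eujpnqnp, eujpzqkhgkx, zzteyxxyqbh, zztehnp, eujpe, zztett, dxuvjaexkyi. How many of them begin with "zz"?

Filter for entries beginning with "zz":
Words under "zz": zztehnp, zzteqh, zztett, zztewx, zzteyxxyqbh
Count: 5

5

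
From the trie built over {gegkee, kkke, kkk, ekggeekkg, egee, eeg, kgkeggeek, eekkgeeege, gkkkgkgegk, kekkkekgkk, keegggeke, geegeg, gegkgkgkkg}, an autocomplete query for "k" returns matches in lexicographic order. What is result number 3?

Words with prefix "k", in lexicographic order: "keegggeke", "kekkkekgkk", "kgkeggeek", "kkk", "kkke"
The 3rd is kgkeggeek.

kgkeggeek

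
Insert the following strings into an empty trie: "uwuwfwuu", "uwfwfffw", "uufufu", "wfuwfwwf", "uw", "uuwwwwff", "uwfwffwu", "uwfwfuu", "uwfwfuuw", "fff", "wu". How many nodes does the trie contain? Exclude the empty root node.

42

For each word, the new-node count is its length minus the longest prefix already in the trie:
  "uwuwfwuu" → 8 new (u, w, u, w, f, w, u, u)
  "uwfwfffw" → prefix "uw" already present; 6 new (f, w, f, f, f, w)
  "uufufu" → prefix "u" already present; 5 new (u, f, u, f, u)
  "wfuwfwwf" → 8 new (w, f, u, w, f, w, w, f)
  "uw" → prefix "uw" already present; 0 new (none)
  "uuwwwwff" → prefix "uu" already present; 6 new (w, w, w, w, f, f)
  "uwfwffwu" → prefix "uwfwff" already present; 2 new (w, u)
  "uwfwfuu" → prefix "uwfwf" already present; 2 new (u, u)
  "uwfwfuuw" → prefix "uwfwfuu" already present; 1 new (w)
  "fff" → 3 new (f, f, f)
  "wu" → prefix "w" already present; 1 new (u)
Total nodes = 8 + 6 + 5 + 8 + 0 + 6 + 2 + 2 + 1 + 3 + 1 = 42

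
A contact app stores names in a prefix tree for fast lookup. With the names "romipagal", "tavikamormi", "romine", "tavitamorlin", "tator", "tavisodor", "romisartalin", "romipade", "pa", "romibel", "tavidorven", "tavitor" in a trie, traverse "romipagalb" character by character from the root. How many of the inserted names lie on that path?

1

Check each prefix of "romipagalb" against the stored set — each match is an end-marker on the path.
Prefixes of the query that are stored words: "romipagal"
Count: 1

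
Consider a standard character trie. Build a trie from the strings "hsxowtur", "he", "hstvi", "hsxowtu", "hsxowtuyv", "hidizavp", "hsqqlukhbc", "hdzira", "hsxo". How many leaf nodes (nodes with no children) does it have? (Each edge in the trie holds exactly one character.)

7

A leaf is a node with no children — equivalently, the end of a word that is not a proper prefix of any other stored word.
Those words: "hdzira", "he", "hidizavp", "hsqqlukhbc", "hstvi", "hsxowtur", "hsxowtuyv"
Leaf count: 7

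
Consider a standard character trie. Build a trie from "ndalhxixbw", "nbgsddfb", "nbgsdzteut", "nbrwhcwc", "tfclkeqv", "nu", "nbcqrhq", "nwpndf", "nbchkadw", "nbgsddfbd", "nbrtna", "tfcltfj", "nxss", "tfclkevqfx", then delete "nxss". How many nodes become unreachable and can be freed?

3

Walk "nxss" from the leaf back toward the root, removing each node that no remaining word uses.
The suffix "xss" (3 nodes) is used only by "nxss"; the node for "n" still has the child "d", so pruning stops there.
Nodes removed: 3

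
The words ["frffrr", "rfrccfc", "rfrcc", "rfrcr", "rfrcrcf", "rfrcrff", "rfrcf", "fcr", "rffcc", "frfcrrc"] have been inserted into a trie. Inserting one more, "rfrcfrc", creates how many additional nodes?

Walking "rfrcfrc" from the root, the first 5 characters ("rfrcf") follow existing edges; "r" is the first miss.
New nodes needed: |"rfrcfrc"| − 5 = 7 − 5 = 2.

2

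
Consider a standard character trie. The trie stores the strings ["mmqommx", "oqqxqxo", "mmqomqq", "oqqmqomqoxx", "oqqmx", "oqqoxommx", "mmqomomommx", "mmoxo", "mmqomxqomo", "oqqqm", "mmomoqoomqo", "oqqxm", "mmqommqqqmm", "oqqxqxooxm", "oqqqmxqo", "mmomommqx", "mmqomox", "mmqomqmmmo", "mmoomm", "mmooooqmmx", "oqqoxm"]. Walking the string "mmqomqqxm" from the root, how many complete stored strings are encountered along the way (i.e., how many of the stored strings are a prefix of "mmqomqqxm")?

Traverse "mmqomqqxm" character by character; count nodes along the way that are marked as word ends.
Prefixes of the query that are stored words: "mmqomqq"
Count: 1

1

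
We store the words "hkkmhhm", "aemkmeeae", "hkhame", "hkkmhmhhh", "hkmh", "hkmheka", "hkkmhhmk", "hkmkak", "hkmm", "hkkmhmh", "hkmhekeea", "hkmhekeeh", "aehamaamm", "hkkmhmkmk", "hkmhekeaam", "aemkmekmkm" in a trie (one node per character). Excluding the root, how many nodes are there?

55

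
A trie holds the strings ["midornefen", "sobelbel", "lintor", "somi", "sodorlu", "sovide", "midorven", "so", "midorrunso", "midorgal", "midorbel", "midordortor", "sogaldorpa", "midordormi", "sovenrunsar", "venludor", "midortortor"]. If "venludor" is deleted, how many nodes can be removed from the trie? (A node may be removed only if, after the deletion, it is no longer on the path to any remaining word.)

After clearing the end-marker at "venludor", prune upward until reaching a node still needed by another word.
No other word shares any prefix with "venludor", so all 8 of its nodes go.
Nodes removed: 8

8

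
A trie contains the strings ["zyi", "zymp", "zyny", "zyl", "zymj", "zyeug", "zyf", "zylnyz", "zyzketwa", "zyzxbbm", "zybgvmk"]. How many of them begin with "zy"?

Walk to "zy"; the words in its subtree are exactly those with that prefix.
Matches: "zybgvmk", "zyeug", "zyf", "zyi", "zyl", "zylnyz", "zymj", "zymp", "zyny", "zyzketwa", "zyzxbbm"
Count: 11

11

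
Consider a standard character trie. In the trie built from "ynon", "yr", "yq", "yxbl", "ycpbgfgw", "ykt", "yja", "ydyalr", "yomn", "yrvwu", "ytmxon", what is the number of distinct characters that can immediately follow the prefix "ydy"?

1

Walk "ydy" from the root, arriving at one node.
Characters that immediately follow "ydy" among the stored strings: {a}.
That node has 1 child edge.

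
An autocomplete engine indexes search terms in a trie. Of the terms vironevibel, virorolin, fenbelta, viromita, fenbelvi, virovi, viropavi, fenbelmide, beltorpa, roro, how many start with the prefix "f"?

3

Traverse to the node for "f", then collect every word in that subtree.
Words under "f": fenbelmide, fenbelta, fenbelvi
Count: 3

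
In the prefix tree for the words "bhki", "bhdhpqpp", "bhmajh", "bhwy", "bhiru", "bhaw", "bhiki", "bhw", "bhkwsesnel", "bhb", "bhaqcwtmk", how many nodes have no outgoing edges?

Leaves are exactly the stored words that no other stored word extends.
Those words: "bhaqcwtmk", "bhaw", "bhb", "bhdhpqpp", "bhiki", "bhiru", "bhki", "bhkwsesnel", "bhmajh", "bhwy"
Leaf count: 10

10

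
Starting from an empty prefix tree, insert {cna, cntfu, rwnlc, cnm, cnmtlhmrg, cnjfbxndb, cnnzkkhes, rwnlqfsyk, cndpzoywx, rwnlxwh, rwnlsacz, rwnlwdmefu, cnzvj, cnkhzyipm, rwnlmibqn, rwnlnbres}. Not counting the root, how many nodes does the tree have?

Trace insertions, counting only characters that open a new branch:
  "cna" → 3 new (c, n, a)
  "cntfu" → prefix "cn" already present; 3 new (t, f, u)
  "rwnlc" → 5 new (r, w, n, l, c)
  "cnm" → prefix "cn" already present; 1 new (m)
  "cnmtlhmrg" → prefix "cnm" already present; 6 new (t, l, h, m, r, g)
  "cnjfbxndb" → prefix "cn" already present; 7 new (j, f, b, x, n, d, b)
  "cnnzkkhes" → prefix "cn" already present; 7 new (n, z, k, k, h, e, s)
  "rwnlqfsyk" → prefix "rwnl" already present; 5 new (q, f, s, y, k)
  "cndpzoywx" → prefix "cn" already present; 7 new (d, p, z, o, y, w, x)
  "rwnlxwh" → prefix "rwnl" already present; 3 new (x, w, h)
  "rwnlsacz" → prefix "rwnl" already present; 4 new (s, a, c, z)
  "rwnlwdmefu" → prefix "rwnl" already present; 6 new (w, d, m, e, f, u)
  "cnzvj" → prefix "cn" already present; 3 new (z, v, j)
  "cnkhzyipm" → prefix "cn" already present; 7 new (k, h, z, y, i, p, m)
  "rwnlmibqn" → prefix "rwnl" already present; 5 new (m, i, b, q, n)
  "rwnlnbres" → prefix "rwnl" already present; 5 new (n, b, r, e, s)
Total nodes = 3 + 3 + 5 + 1 + 6 + 7 + 7 + 5 + 7 + 3 + 4 + 6 + 3 + 7 + 5 + 5 = 77

77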